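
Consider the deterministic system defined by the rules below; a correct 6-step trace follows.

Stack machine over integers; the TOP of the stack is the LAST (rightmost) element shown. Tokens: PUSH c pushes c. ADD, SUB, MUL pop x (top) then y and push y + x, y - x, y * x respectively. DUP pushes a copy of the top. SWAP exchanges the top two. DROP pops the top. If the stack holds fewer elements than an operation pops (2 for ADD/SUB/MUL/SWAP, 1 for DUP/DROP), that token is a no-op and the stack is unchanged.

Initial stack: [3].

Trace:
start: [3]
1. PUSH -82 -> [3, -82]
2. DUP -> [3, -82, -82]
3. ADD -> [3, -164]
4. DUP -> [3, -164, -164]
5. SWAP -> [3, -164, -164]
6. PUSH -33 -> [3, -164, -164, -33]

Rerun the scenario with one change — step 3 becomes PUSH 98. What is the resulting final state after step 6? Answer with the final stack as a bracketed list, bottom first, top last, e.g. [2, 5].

[3, -82, -82, 98, 98, -33]

(re-executing from step 3 with the substitution; state before step 3: [3, -82, -82])
3. PUSH 98 -> [3, -82, -82, 98]
4. DUP -> [3, -82, -82, 98, 98]
5. SWAP -> [3, -82, -82, 98, 98]
6. PUSH -33 -> [3, -82, -82, 98, 98, -33]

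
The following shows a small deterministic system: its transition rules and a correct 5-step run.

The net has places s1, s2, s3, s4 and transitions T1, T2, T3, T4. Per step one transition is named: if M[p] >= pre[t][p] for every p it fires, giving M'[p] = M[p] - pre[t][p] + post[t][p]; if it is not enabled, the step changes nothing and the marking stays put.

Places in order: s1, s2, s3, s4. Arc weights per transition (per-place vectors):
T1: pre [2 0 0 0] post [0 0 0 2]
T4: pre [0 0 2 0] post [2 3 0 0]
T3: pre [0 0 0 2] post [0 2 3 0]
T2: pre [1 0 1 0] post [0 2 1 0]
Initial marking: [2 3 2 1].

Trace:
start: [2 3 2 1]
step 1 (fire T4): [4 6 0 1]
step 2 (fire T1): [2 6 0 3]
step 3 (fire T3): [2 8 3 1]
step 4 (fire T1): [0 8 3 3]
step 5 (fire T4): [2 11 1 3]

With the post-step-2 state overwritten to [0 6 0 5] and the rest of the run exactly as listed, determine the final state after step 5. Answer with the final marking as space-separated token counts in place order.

2 11 1 3

state after step 2 := [0 6 0 5]
step 3 (fire T3): [0 8 3 3]
step 4 (fire T1): [0 8 3 3]
step 5 (fire T4): [2 11 1 3]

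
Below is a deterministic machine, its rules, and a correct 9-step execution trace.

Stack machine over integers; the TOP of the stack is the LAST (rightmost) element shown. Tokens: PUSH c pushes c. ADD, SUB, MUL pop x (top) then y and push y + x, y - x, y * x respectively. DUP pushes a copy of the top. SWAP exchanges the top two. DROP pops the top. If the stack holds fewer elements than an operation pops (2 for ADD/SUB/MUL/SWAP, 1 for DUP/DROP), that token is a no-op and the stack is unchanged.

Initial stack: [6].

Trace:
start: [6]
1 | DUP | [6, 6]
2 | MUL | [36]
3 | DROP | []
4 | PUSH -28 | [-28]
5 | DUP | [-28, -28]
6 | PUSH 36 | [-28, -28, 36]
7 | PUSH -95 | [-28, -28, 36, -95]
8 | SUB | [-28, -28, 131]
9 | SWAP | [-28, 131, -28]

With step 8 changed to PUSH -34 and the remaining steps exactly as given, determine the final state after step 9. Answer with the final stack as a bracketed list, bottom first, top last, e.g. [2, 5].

(re-executing from step 8 with the substitution; state before step 8: [-28, -28, 36, -95])
8 | PUSH -34 | [-28, -28, 36, -95, -34]
9 | SWAP | [-28, -28, 36, -34, -95]

[-28, -28, 36, -34, -95]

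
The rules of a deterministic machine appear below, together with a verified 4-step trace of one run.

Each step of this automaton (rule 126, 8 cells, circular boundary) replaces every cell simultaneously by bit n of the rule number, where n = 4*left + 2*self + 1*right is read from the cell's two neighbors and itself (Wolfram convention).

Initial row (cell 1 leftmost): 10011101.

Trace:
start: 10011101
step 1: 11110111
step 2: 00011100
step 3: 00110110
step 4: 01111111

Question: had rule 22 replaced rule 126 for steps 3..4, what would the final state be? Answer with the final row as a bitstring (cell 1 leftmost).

(re-executing steps 3..4 under rule 22; state before step 3: 00011100)
step 3: 00100010
step 4: 01110111

01110111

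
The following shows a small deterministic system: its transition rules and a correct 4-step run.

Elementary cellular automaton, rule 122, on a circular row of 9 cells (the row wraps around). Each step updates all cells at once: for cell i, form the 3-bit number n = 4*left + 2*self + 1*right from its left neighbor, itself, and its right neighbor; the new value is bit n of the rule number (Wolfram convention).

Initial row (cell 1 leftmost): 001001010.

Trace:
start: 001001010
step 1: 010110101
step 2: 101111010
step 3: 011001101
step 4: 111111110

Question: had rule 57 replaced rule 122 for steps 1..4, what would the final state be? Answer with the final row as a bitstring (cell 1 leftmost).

(re-executing steps 1..4 under rule 57; state before step 1: 001001010)
step 1: 100100101
step 2: 010010011
step 3: 101001010
step 4: 010100101

010100101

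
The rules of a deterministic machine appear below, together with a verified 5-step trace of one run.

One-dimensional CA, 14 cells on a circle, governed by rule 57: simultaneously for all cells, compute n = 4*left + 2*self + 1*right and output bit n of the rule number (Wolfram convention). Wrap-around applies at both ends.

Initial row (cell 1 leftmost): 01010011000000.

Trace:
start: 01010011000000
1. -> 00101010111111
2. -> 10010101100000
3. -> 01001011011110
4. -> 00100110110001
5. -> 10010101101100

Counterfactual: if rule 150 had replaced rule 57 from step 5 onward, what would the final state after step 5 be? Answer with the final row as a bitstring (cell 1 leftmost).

11111000001011

(re-executing step 5 under rule 150; state before step 5: 00100110110001)
5. -> 11111000001011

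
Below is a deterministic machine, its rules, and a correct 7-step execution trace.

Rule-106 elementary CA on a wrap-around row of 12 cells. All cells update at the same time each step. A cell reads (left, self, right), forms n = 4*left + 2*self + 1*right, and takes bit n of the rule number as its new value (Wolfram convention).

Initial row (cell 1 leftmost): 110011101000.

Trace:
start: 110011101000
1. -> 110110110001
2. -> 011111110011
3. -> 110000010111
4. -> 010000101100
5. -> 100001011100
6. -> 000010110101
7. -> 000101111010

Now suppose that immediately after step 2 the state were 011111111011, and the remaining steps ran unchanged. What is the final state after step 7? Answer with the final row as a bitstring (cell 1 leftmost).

000011110010

state after step 2 := 011111111011
3. -> 110000001111
4. -> 010000011000
5. -> 100000111000
6. -> 000001101001
7. -> 000011110010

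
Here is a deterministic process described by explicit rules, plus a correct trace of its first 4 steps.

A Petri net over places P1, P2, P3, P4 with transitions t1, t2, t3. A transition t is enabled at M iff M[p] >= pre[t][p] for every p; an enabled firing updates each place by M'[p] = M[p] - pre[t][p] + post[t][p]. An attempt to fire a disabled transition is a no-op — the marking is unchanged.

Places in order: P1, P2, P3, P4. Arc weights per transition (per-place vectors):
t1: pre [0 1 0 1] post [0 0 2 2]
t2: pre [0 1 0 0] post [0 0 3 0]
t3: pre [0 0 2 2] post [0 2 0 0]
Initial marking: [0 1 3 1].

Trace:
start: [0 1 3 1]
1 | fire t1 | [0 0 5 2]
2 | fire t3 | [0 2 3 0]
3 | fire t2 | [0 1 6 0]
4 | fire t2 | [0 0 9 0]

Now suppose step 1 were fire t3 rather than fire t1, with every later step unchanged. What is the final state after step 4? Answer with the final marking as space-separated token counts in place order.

0 0 6 1

(re-executing from step 1 with the substitution; state before step 1: [0 1 3 1])
1 | fire t3 | [0 1 3 1]
2 | fire t3 | [0 1 3 1]
3 | fire t2 | [0 0 6 1]
4 | fire t2 | [0 0 6 1]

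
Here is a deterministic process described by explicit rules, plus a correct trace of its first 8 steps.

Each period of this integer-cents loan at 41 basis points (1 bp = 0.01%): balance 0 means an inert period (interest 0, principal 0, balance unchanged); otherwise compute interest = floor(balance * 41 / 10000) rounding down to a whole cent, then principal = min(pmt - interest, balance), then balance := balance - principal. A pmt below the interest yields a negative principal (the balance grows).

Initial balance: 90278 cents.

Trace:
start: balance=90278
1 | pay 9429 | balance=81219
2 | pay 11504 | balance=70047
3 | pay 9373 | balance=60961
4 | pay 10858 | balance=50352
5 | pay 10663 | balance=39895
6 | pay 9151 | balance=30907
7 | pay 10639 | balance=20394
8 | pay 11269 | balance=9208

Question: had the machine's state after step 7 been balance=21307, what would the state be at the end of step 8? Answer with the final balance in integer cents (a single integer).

10125

state after step 7 := balance=21307
8 | pay 11269 | balance=10125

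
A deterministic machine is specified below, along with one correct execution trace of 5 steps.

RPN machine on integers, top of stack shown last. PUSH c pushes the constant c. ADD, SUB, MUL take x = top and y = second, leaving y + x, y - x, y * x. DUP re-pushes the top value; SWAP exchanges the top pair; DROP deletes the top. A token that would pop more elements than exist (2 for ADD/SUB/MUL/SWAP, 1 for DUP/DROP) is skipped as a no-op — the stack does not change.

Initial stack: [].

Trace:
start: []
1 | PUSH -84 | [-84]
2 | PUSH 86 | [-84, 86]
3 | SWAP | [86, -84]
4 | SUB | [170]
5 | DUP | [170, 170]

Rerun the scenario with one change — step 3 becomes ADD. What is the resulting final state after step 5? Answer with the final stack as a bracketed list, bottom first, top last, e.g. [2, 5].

(re-executing from step 3 with the substitution; state before step 3: [-84, 86])
3 | ADD | [2]
4 | SUB | [2]
5 | DUP | [2, 2]

[2, 2]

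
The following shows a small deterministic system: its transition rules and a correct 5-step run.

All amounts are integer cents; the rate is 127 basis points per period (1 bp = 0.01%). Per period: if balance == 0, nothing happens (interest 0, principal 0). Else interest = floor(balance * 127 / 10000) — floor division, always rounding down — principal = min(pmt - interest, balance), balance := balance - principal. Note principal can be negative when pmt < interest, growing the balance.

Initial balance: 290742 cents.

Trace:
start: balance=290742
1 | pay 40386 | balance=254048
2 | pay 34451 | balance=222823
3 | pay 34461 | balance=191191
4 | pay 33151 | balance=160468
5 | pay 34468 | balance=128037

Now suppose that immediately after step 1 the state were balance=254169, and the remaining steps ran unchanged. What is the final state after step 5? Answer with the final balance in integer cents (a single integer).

128164

state after step 1 := balance=254169
2 | pay 34451 | balance=222945
3 | pay 34461 | balance=191315
4 | pay 33151 | balance=160593
5 | pay 34468 | balance=128164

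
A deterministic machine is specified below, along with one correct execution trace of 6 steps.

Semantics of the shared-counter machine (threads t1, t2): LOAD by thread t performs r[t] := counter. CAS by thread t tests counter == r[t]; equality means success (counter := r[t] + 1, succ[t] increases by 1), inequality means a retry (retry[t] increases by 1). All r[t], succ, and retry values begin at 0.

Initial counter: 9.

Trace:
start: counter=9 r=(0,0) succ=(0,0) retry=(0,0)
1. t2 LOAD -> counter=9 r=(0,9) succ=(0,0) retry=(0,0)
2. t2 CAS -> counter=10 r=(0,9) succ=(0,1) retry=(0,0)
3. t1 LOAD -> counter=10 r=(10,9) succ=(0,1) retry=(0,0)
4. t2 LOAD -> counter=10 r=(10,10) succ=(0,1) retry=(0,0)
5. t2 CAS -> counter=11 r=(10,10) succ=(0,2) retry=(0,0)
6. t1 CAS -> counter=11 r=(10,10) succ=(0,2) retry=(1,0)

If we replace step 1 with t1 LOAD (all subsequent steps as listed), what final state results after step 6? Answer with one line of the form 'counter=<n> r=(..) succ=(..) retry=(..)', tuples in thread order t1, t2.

(re-executing from step 1 with the substitution; state before step 1: counter=9 r=(0,0) succ=(0,0) retry=(0,0))
1. t1 LOAD -> counter=9 r=(9,0) succ=(0,0) retry=(0,0)
2. t2 CAS -> counter=9 r=(9,0) succ=(0,0) retry=(0,1)
3. t1 LOAD -> counter=9 r=(9,0) succ=(0,0) retry=(0,1)
4. t2 LOAD -> counter=9 r=(9,9) succ=(0,0) retry=(0,1)
5. t2 CAS -> counter=10 r=(9,9) succ=(0,1) retry=(0,1)
6. t1 CAS -> counter=10 r=(9,9) succ=(0,1) retry=(1,1)

counter=10 r=(9,9) succ=(0,1) retry=(1,1)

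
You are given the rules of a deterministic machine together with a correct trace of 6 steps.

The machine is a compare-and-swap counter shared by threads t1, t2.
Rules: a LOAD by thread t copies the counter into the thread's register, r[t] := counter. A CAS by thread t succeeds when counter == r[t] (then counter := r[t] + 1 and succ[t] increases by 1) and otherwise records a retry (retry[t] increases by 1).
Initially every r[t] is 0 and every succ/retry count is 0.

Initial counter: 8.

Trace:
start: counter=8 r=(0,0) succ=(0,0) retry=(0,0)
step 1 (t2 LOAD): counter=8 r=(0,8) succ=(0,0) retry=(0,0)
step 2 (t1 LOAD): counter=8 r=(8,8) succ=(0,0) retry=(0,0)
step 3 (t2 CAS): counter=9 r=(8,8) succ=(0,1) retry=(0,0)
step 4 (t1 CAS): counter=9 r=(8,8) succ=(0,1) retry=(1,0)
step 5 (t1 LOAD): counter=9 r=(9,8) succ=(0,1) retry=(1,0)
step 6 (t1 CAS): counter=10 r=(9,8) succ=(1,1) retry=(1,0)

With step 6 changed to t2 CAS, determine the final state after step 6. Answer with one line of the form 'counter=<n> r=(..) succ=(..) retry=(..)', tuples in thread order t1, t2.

counter=9 r=(9,8) succ=(0,1) retry=(1,1)

(re-executing from step 6 with the substitution; state before step 6: counter=9 r=(9,8) succ=(0,1) retry=(1,0))
step 6 (t2 CAS): counter=9 r=(9,8) succ=(0,1) retry=(1,1)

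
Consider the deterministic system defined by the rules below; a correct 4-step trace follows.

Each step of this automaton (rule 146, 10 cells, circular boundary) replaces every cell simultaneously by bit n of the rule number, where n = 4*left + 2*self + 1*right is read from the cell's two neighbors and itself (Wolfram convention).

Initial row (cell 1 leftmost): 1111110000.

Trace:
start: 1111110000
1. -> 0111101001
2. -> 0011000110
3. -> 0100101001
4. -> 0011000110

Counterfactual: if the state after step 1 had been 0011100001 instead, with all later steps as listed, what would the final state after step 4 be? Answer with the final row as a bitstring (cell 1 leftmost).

0000010010

state after step 1 := 0011100001
2. -> 1101010010
3. -> 0000001100
4. -> 0000010010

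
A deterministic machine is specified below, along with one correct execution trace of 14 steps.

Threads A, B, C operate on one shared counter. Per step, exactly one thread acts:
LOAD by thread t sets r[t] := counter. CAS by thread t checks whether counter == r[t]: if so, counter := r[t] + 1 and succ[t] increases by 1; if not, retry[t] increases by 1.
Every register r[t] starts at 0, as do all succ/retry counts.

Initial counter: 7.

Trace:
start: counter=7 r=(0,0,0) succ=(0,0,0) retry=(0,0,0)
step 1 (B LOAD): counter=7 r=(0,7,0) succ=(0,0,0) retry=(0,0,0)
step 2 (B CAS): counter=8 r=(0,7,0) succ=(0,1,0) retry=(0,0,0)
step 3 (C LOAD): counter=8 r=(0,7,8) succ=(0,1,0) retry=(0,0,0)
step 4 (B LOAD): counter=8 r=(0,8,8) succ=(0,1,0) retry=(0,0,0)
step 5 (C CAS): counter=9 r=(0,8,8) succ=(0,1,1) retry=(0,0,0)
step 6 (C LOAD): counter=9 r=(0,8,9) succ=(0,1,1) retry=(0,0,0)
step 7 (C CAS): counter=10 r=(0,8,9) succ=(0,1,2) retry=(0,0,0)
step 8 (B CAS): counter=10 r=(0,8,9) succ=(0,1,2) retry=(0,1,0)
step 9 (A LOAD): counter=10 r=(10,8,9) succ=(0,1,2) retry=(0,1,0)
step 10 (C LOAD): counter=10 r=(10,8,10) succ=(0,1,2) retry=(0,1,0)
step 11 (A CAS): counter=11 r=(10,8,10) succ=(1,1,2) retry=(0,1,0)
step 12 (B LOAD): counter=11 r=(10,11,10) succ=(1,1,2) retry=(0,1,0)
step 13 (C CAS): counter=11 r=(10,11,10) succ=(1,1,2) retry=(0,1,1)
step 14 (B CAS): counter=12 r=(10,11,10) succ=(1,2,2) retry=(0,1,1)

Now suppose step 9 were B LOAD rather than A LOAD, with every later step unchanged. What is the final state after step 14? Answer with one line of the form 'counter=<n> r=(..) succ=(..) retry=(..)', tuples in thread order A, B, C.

counter=11 r=(0,10,10) succ=(0,1,3) retry=(1,2,0)

(re-executing from step 9 with the substitution; state before step 9: counter=10 r=(0,8,9) succ=(0,1,2) retry=(0,1,0))
step 9 (B LOAD): counter=10 r=(0,10,9) succ=(0,1,2) retry=(0,1,0)
step 10 (C LOAD): counter=10 r=(0,10,10) succ=(0,1,2) retry=(0,1,0)
step 11 (A CAS): counter=10 r=(0,10,10) succ=(0,1,2) retry=(1,1,0)
step 12 (B LOAD): counter=10 r=(0,10,10) succ=(0,1,2) retry=(1,1,0)
step 13 (C CAS): counter=11 r=(0,10,10) succ=(0,1,3) retry=(1,1,0)
step 14 (B CAS): counter=11 r=(0,10,10) succ=(0,1,3) retry=(1,2,0)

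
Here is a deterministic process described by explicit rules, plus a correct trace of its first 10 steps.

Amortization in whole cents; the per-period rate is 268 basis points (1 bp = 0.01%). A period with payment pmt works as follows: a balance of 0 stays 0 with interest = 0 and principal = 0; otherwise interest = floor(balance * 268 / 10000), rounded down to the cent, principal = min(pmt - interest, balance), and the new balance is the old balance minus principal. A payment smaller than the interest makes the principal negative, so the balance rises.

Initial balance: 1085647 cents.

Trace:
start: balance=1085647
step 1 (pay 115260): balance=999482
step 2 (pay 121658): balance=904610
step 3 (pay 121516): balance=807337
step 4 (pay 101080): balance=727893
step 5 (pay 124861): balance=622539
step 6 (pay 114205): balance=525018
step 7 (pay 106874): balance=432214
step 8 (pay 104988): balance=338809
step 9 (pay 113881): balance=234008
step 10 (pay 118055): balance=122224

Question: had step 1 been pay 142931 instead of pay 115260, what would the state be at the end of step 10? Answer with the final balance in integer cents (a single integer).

87116

(re-executing from step 1 with the substitution; state before step 1: balance=1085647)
step 1 (pay 142931): balance=971811
step 2 (pay 121658): balance=876197
step 3 (pay 121516): balance=778163
step 4 (pay 101080): balance=697937
step 5 (pay 124861): balance=591780
step 6 (pay 114205): balance=493434
step 7 (pay 106874): balance=399784
step 8 (pay 104988): balance=305510
step 9 (pay 113881): balance=199816
step 10 (pay 118055): balance=87116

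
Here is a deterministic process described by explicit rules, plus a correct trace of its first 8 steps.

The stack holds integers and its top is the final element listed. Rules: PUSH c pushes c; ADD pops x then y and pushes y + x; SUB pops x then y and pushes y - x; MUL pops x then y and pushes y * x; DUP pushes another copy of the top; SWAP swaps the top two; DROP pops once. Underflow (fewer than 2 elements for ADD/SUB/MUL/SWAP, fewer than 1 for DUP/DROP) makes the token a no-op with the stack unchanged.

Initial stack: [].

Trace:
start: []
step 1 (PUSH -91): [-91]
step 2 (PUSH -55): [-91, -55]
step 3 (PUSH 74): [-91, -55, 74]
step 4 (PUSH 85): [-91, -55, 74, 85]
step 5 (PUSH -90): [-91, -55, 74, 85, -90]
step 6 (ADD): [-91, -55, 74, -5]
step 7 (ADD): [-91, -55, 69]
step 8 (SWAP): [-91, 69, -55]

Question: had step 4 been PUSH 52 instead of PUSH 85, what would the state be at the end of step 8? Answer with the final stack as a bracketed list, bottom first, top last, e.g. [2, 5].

(re-executing from step 4 with the substitution; state before step 4: [-91, -55, 74])
step 4 (PUSH 52): [-91, -55, 74, 52]
step 5 (PUSH -90): [-91, -55, 74, 52, -90]
step 6 (ADD): [-91, -55, 74, -38]
step 7 (ADD): [-91, -55, 36]
step 8 (SWAP): [-91, 36, -55]

[-91, 36, -55]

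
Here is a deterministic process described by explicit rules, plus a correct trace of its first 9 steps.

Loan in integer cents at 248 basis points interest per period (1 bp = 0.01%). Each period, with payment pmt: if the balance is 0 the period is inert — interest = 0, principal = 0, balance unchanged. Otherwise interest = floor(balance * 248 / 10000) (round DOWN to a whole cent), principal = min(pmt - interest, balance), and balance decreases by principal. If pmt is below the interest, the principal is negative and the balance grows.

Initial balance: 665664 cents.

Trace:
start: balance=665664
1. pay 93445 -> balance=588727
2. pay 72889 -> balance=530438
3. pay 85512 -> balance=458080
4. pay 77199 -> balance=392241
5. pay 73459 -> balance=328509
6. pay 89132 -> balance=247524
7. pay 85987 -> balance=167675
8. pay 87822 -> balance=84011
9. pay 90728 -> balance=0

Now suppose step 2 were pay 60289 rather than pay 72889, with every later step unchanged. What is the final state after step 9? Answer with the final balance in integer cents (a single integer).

10323

(re-executing from step 2 with the substitution; state before step 2: balance=588727)
2. pay 60289 -> balance=543038
3. pay 85512 -> balance=470993
4. pay 77199 -> balance=405474
5. pay 73459 -> balance=342070
6. pay 89132 -> balance=261421
7. pay 85987 -> balance=181917
8. pay 87822 -> balance=98606
9. pay 90728 -> balance=10323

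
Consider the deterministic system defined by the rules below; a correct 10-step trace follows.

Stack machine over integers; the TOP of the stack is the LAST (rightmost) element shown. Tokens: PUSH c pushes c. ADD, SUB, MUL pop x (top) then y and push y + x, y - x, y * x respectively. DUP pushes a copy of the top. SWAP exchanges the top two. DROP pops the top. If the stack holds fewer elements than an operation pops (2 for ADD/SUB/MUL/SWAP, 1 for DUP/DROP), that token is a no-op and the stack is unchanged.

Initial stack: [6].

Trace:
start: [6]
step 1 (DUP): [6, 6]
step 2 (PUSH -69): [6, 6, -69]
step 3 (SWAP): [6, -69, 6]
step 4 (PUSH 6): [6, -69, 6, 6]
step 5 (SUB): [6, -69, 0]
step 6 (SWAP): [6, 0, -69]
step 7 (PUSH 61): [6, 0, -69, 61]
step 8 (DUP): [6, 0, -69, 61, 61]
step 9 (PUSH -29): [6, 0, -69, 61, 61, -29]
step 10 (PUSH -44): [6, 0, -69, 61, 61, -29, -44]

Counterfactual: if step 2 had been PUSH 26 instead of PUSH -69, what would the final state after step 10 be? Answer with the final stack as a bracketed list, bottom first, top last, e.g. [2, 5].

(re-executing from step 2 with the substitution; state before step 2: [6, 6])
step 2 (PUSH 26): [6, 6, 26]
step 3 (SWAP): [6, 26, 6]
step 4 (PUSH 6): [6, 26, 6, 6]
step 5 (SUB): [6, 26, 0]
step 6 (SWAP): [6, 0, 26]
step 7 (PUSH 61): [6, 0, 26, 61]
step 8 (DUP): [6, 0, 26, 61, 61]
step 9 (PUSH -29): [6, 0, 26, 61, 61, -29]
step 10 (PUSH -44): [6, 0, 26, 61, 61, -29, -44]

[6, 0, 26, 61, 61, -29, -44]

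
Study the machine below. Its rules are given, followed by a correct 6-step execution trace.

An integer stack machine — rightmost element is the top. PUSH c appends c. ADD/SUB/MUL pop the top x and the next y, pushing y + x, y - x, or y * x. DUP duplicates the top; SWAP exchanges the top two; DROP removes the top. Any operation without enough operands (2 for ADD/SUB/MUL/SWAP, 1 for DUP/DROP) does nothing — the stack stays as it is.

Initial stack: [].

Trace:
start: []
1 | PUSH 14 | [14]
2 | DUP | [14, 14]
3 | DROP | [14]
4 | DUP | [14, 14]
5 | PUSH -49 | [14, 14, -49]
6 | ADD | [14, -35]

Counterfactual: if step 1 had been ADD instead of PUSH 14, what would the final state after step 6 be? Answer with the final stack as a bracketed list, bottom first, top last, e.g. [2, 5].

[-49]

(re-executing from step 1 with the substitution; state before step 1: [])
1 | ADD | []
2 | DUP | []
3 | DROP | []
4 | DUP | []
5 | PUSH -49 | [-49]
6 | ADD | [-49]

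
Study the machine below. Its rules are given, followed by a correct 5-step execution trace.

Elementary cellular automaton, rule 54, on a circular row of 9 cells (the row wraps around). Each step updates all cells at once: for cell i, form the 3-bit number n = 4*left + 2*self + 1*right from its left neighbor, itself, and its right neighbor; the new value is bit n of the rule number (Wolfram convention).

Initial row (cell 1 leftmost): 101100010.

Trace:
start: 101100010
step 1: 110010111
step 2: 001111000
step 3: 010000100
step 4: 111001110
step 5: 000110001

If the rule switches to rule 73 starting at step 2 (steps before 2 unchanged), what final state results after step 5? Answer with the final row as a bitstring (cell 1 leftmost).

000110001

(re-executing steps 2..5 under rule 73; state before step 2: 110010111)
step 2: 010000100
step 3: 000110001
step 4: 010110100
step 5: 000110001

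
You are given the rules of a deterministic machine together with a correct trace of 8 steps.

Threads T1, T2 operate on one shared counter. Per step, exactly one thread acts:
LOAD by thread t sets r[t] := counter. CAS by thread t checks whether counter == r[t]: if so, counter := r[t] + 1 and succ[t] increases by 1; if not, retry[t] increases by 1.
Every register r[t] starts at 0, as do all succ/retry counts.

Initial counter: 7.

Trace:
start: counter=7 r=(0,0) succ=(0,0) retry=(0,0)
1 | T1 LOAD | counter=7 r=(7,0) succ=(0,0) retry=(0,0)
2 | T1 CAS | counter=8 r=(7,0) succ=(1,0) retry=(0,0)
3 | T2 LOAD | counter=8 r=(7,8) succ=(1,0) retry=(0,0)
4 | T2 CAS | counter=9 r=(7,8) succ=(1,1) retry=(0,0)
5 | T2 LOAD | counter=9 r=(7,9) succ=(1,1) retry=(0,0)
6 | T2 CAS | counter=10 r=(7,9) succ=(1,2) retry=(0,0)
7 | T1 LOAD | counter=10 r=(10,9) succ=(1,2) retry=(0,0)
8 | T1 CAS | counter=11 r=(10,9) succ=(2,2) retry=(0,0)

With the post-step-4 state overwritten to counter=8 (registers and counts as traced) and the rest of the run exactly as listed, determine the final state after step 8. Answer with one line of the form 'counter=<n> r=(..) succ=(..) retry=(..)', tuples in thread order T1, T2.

state after step 4 := counter=8 r=(7,8) succ=(1,1) retry=(0,0)
5 | T2 LOAD | counter=8 r=(7,8) succ=(1,1) retry=(0,0)
6 | T2 CAS | counter=9 r=(7,8) succ=(1,2) retry=(0,0)
7 | T1 LOAD | counter=9 r=(9,8) succ=(1,2) retry=(0,0)
8 | T1 CAS | counter=10 r=(9,8) succ=(2,2) retry=(0,0)

counter=10 r=(9,8) succ=(2,2) retry=(0,0)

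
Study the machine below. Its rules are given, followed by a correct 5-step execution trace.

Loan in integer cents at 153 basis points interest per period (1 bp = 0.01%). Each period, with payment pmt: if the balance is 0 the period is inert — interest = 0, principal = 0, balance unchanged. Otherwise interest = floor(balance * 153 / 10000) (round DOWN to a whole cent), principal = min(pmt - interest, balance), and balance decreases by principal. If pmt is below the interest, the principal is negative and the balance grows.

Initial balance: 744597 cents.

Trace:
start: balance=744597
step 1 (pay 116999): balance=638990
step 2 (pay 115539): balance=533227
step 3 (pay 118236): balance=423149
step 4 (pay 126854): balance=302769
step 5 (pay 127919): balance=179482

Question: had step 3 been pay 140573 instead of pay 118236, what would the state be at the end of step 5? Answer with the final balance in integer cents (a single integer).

(re-executing from step 3 with the substitution; state before step 3: balance=533227)
step 3 (pay 140573): balance=400812
step 4 (pay 126854): balance=280090
step 5 (pay 127919): balance=156456

156456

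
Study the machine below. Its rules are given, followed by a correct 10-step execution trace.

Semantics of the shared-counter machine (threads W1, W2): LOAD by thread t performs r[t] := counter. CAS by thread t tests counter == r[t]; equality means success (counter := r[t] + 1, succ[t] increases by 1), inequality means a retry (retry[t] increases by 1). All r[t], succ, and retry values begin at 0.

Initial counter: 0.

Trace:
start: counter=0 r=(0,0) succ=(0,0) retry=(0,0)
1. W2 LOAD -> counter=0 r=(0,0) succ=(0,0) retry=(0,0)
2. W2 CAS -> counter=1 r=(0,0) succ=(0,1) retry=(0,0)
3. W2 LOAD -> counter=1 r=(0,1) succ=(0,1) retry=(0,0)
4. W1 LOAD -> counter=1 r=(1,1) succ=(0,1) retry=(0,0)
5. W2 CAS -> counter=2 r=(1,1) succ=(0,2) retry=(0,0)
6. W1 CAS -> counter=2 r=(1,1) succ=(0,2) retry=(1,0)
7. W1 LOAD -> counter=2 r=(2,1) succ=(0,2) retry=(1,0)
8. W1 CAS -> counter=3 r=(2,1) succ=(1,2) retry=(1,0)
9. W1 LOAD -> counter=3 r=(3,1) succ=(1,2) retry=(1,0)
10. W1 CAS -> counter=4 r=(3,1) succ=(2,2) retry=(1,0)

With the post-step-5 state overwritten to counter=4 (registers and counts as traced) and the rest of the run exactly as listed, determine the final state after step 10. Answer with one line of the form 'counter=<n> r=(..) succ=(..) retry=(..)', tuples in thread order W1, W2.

counter=6 r=(5,1) succ=(2,2) retry=(1,0)

state after step 5 := counter=4 r=(1,1) succ=(0,2) retry=(0,0)
6. W1 CAS -> counter=4 r=(1,1) succ=(0,2) retry=(1,0)
7. W1 LOAD -> counter=4 r=(4,1) succ=(0,2) retry=(1,0)
8. W1 CAS -> counter=5 r=(4,1) succ=(1,2) retry=(1,0)
9. W1 LOAD -> counter=5 r=(5,1) succ=(1,2) retry=(1,0)
10. W1 CAS -> counter=6 r=(5,1) succ=(2,2) retry=(1,0)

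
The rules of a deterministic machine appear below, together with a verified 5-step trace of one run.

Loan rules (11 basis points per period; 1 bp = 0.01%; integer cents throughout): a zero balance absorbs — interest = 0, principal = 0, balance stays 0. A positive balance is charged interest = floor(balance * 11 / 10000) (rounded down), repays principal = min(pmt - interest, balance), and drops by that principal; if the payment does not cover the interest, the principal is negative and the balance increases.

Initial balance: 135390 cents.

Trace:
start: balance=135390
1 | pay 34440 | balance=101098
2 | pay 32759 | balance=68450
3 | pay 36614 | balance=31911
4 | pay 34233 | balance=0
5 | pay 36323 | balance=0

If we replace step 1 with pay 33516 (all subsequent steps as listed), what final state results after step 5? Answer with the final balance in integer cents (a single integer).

(re-executing from step 1 with the substitution; state before step 1: balance=135390)
1 | pay 33516 | balance=102022
2 | pay 32759 | balance=69375
3 | pay 36614 | balance=32837
4 | pay 34233 | balance=0
5 | pay 36323 | balance=0

0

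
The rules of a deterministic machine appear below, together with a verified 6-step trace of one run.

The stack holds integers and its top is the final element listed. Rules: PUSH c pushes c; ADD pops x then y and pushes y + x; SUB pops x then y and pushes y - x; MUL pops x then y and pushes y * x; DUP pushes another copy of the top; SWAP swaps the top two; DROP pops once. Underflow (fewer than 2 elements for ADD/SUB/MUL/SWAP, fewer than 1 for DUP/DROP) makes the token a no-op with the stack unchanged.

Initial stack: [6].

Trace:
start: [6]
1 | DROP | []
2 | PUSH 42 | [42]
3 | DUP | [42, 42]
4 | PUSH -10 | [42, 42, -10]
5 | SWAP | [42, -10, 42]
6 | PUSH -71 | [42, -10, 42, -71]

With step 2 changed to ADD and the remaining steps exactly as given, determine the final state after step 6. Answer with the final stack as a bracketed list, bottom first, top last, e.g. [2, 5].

(re-executing from step 2 with the substitution; state before step 2: [])
2 | ADD | []
3 | DUP | []
4 | PUSH -10 | [-10]
5 | SWAP | [-10]
6 | PUSH -71 | [-10, -71]

[-10, -71]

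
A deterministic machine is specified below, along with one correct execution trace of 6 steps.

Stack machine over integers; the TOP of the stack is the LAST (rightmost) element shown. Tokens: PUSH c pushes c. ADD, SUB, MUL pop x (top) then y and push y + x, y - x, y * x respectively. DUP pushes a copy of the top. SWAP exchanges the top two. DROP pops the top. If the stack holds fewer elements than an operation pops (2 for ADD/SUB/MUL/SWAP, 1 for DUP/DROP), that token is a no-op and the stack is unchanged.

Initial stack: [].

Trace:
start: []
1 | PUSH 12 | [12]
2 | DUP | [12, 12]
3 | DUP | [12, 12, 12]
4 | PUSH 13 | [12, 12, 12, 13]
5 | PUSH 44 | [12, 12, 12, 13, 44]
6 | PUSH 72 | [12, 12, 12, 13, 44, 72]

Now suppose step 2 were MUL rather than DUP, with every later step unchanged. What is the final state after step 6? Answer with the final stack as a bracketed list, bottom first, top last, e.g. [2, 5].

[12, 12, 13, 44, 72]

(re-executing from step 2 with the substitution; state before step 2: [12])
2 | MUL | [12]
3 | DUP | [12, 12]
4 | PUSH 13 | [12, 12, 13]
5 | PUSH 44 | [12, 12, 13, 44]
6 | PUSH 72 | [12, 12, 13, 44, 72]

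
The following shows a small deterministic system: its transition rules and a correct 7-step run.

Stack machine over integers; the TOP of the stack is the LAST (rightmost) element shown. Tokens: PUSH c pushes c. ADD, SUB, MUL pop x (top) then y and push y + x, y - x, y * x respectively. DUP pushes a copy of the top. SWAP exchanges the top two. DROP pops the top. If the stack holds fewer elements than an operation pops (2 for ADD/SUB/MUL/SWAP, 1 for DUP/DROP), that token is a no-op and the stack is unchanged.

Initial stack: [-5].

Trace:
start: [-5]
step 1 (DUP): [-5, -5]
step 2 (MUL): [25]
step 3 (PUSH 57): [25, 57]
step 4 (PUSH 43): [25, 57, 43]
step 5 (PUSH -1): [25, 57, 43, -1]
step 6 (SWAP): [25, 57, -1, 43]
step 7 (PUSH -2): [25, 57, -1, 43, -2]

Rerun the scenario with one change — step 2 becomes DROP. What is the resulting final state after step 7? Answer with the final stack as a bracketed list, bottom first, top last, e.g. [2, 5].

(re-executing from step 2 with the substitution; state before step 2: [-5, -5])
step 2 (DROP): [-5]
step 3 (PUSH 57): [-5, 57]
step 4 (PUSH 43): [-5, 57, 43]
step 5 (PUSH -1): [-5, 57, 43, -1]
step 6 (SWAP): [-5, 57, -1, 43]
step 7 (PUSH -2): [-5, 57, -1, 43, -2]

[-5, 57, -1, 43, -2]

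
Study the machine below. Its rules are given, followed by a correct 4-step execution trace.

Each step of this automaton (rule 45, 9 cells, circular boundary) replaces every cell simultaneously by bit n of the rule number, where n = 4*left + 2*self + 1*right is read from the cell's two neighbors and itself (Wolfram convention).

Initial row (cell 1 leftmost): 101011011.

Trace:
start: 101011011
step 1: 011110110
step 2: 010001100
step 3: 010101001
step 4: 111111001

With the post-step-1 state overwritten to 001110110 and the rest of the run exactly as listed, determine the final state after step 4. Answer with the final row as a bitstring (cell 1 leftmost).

100001010

state after step 1 := 001110110
step 2: 101001100
step 3: 111001000
step 4: 100001010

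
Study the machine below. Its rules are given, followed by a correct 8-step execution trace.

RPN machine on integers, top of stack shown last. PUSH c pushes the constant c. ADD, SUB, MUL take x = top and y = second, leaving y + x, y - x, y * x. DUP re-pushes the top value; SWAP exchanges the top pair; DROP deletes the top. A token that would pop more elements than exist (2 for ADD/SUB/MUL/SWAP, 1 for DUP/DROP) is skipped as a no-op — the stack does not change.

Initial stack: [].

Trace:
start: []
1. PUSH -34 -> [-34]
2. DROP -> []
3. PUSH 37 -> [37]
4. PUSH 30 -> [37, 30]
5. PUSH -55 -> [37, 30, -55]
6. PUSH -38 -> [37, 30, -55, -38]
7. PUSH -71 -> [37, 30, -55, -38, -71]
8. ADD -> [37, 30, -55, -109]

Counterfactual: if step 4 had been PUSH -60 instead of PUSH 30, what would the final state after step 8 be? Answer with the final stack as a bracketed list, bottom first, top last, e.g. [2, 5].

[37, -60, -55, -109]

(re-executing from step 4 with the substitution; state before step 4: [37])
4. PUSH -60 -> [37, -60]
5. PUSH -55 -> [37, -60, -55]
6. PUSH -38 -> [37, -60, -55, -38]
7. PUSH -71 -> [37, -60, -55, -38, -71]
8. ADD -> [37, -60, -55, -109]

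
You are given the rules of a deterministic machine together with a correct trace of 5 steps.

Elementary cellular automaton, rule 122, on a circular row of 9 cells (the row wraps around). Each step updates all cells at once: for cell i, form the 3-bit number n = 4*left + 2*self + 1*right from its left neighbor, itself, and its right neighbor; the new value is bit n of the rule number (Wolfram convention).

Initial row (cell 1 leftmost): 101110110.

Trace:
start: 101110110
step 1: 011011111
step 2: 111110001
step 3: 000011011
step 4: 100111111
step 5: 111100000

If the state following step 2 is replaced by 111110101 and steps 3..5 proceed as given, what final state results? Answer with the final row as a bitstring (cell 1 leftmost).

111100000

state after step 2 := 111110101
step 3: 000011011
step 4: 100111111
step 5: 111100000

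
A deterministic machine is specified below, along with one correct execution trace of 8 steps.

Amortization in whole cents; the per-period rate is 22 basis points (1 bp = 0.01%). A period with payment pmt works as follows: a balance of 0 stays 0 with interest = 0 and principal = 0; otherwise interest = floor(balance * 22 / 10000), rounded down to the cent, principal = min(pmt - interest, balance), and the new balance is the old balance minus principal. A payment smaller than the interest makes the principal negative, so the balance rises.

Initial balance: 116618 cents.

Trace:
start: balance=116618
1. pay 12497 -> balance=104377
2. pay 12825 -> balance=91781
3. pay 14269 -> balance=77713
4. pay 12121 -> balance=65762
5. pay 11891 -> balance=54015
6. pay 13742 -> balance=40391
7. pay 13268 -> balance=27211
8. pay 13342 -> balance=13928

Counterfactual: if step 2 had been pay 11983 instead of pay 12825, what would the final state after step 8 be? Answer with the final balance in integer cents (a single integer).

14782

(re-executing from step 2 with the substitution; state before step 2: balance=104377)
2. pay 11983 -> balance=92623
3. pay 14269 -> balance=78557
4. pay 12121 -> balance=66608
5. pay 11891 -> balance=54863
6. pay 13742 -> balance=41241
7. pay 13268 -> balance=28063
8. pay 13342 -> balance=14782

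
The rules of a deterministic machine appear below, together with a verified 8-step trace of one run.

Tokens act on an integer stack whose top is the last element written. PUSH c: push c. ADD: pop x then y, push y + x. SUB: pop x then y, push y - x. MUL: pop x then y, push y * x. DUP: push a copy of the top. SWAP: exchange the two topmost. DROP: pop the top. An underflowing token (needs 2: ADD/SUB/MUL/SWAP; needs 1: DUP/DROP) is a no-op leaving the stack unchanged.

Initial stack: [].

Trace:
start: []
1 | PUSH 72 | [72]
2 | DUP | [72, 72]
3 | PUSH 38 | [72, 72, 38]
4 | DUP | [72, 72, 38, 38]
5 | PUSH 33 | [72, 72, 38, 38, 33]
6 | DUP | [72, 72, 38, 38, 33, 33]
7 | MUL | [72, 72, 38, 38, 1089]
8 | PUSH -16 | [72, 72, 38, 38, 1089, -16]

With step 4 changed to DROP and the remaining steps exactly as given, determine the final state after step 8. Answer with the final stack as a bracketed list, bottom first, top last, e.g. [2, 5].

[72, 72, 1089, -16]

(re-executing from step 4 with the substitution; state before step 4: [72, 72, 38])
4 | DROP | [72, 72]
5 | PUSH 33 | [72, 72, 33]
6 | DUP | [72, 72, 33, 33]
7 | MUL | [72, 72, 1089]
8 | PUSH -16 | [72, 72, 1089, -16]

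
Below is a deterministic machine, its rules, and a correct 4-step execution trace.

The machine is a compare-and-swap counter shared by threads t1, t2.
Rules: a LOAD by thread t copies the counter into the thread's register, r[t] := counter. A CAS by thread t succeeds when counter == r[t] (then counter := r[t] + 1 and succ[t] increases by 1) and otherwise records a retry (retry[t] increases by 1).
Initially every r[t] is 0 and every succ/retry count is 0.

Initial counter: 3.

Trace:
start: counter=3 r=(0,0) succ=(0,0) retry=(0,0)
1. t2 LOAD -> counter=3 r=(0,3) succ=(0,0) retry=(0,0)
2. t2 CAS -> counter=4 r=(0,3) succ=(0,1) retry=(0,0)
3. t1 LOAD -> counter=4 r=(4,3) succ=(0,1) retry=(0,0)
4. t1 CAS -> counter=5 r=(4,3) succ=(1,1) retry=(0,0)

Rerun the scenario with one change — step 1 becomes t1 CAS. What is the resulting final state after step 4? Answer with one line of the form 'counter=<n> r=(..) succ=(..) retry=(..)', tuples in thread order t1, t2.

counter=4 r=(3,0) succ=(1,0) retry=(1,1)

(re-executing from step 1 with the substitution; state before step 1: counter=3 r=(0,0) succ=(0,0) retry=(0,0))
1. t1 CAS -> counter=3 r=(0,0) succ=(0,0) retry=(1,0)
2. t2 CAS -> counter=3 r=(0,0) succ=(0,0) retry=(1,1)
3. t1 LOAD -> counter=3 r=(3,0) succ=(0,0) retry=(1,1)
4. t1 CAS -> counter=4 r=(3,0) succ=(1,0) retry=(1,1)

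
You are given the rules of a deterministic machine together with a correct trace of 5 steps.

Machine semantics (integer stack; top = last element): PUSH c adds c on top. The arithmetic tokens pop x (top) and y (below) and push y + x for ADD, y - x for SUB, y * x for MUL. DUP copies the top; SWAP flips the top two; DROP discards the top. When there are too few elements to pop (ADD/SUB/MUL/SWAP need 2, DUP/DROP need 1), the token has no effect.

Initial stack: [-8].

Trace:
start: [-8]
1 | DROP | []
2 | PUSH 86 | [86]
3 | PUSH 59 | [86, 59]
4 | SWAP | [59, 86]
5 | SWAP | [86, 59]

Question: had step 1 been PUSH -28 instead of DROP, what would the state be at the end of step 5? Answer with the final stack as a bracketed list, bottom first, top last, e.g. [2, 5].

[-8, -28, 86, 59]

(re-executing from step 1 with the substitution; state before step 1: [-8])
1 | PUSH -28 | [-8, -28]
2 | PUSH 86 | [-8, -28, 86]
3 | PUSH 59 | [-8, -28, 86, 59]
4 | SWAP | [-8, -28, 59, 86]
5 | SWAP | [-8, -28, 86, 59]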